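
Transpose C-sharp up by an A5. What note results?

C up a perfect fifth is G, so the target letter is G.
From C#, an augmented fifth is 8 semitones up: G##.

G##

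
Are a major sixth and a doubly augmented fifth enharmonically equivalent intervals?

Yes

A major sixth spans 9 semitones; a doubly augmented fifth spans 9.
They are enharmonically equivalent.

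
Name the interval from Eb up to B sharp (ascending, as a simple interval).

The letter names run E→B, a span of 4 letter steps, so the interval is some kind of fifth.
Eb to B# is 9 semitones. A perfect fifth is 7, so 9 makes it doubly augmented.

doubly augmented fifth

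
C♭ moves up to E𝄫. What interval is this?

The letter names run C→E, a span of 2 letter steps, so the interval is some kind of third.
Cb to Ebb is 3 semitones. A major third is 4, so 3 makes it minor.

minor third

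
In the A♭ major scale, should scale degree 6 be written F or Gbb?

F

Each scale degree takes a distinct letter name. Degree 6 of a scale on A must use the letter F.
F and Gbb are enharmonically the same pitch, but only F uses the letter F, so it is the correct spelling here.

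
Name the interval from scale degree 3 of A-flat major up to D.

Scale degree 3 of Ab major is C.
C up to D: letters C→D make it a second; 2 semitones makes it major.

major second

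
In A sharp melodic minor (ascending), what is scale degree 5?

E#

The A# melodic minor (ascending) scale runs A# B# C# D# E# F## G##.
Degree 5 is E#.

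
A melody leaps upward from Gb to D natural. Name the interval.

augmented fifth

Counting letters G–A–B–C–D gives a fifth.
Gb→D = 8 semitones, 1 wider than the perfect fifth (7), so augmented.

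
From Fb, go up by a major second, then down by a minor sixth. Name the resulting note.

Bb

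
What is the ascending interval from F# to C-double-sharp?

Counting letters F–G–A–B–C gives a fifth.
F#→C## = 8 semitones, 1 wider than the perfect fifth (7), so augmented.

augmented fifth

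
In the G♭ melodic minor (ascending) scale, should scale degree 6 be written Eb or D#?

Each scale degree takes a distinct letter name. Degree 6 of a scale on G must use the letter E.
Eb and D# are enharmonically the same pitch, but only Eb uses the letter E, so it is the correct spelling here.

Eb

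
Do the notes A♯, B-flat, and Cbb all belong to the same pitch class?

Yes

A# is pitch class 10; Bb is pitch class 10; Cbb is pitch class 10.
All spellings map to pitch class 10, so they are enharmonically equivalent.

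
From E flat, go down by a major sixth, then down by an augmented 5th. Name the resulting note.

Cbb

A major sixth down from Eb is Gb (letter G, 9 semitones down).
An augmented fifth down from Gb is Cbb (letter C, 8 semitones down).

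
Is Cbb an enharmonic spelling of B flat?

Yes

Cbb is pitch class 10; Bb is pitch class 10.
All spellings map to pitch class 10, so they are enharmonically equivalent.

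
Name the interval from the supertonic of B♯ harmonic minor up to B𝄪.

major seventh

The supertonic of B# harmonic minor is C##.
C## up to B##: letters C→B make it a seventh; 11 semitones makes it major.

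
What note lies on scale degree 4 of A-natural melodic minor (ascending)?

D

Degree 4 takes the letter 3 steps above A, which is D.
In melodic minor (ascending), degree 4 sits 5 semitones above the tonic. A + 5 semitones is pitch class 2, spelled on D as D.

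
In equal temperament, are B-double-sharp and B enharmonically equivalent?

Two spellings are enharmonically equivalent only if they share a pitch class.
Here B## → 1, B → 11; 1 ≠ 11, so they are not.

No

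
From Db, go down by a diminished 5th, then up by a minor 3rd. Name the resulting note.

A diminished fifth down from Db is G (letter G, 6 semitones down).
A minor third up from G is Bb (letter B, 3 semitones up).

Bb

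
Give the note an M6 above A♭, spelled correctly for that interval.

A sixth above A lands on the letter F.
A major sixth spans 9 semitones, so Ab moves to pitch class 5. On the letter F that is F.

F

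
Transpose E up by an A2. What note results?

F##

E up a major second is F#, so the target letter is F.
From E, an augmented second is 3 semitones up: F##.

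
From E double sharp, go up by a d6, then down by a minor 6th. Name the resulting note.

A diminished sixth up from E## is C# (letter C, 7 semitones up).
A minor sixth down from C# is E# (letter E, 8 semitones down).

E#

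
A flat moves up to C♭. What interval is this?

Counting letters A–B–C gives a third.
Ab→Cb = 3 semitones, 1 narrower than the major third (4), so minor.

minor third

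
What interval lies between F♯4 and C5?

diminished fifth

The letter names run F→C, a span of 4 letter steps, so the interval is some kind of fifth.
F# to C is 6 semitones. A perfect fifth is 7, so 6 makes it diminished.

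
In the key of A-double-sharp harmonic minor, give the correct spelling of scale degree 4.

Degree 4 takes the letter 3 steps above A, which is D.
In harmonic minor, degree 4 sits 5 semitones above the tonic. A## + 5 semitones is pitch class 4, spelled on D as D##.

D##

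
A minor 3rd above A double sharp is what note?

C##

A third above A lands on the letter C.
A minor third spans 3 semitones, so A## moves to pitch class 2. On the letter C that is C##.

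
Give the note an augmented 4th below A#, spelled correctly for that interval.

E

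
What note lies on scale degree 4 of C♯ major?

The C# major scale runs C# D# E# F# G# A# B#.
Degree 4 is F#.

F#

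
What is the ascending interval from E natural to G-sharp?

major third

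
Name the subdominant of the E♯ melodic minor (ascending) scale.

Degree 4 takes the letter 3 steps above E, which is A.
In melodic minor (ascending), degree 4 sits 5 semitones above the tonic. E# + 5 semitones is pitch class 10, spelled on A as A#.

A#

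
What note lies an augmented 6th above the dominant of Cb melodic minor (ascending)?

The dominant of Cb melodic minor (ascending) is Gb.
An augmented sixth (10 semitones) above Gb lands on the letter E, giving E.

E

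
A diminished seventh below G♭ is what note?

A seventh below G lands on the letter A.
A diminished seventh spans 9 semitones, so Gb moves to pitch class 9. On the letter A that is A.

A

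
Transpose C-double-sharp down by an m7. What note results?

A seventh below C lands on the letter D.
A minor seventh spans 10 semitones, so C## moves to pitch class 4. On the letter D that is D##.

D##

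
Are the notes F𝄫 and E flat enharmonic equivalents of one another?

Fbb = pitch class 3 and Eb = pitch class 3 — the same pitch class, so they are enharmonic equivalents.

Yes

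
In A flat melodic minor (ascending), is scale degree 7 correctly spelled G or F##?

G

Each scale degree takes a distinct letter name. Degree 7 of a scale on A must use the letter G.
G and F## are enharmonically the same pitch, but only G uses the letter G, so it is the correct spelling here.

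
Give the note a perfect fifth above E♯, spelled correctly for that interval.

B#

E up a perfect fifth is B, so the target letter is B.
From E#, a perfect fifth is 7 semitones up: B#.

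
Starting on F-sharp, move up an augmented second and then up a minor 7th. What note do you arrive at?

An augmented second up from F# is G## (letter G, 3 semitones up).
A minor seventh up from G## is F## (letter F, 10 semitones up).

F##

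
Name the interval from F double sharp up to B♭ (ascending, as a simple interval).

doubly diminished fourth

The letter names run F→B, a span of 3 letter steps, so the interval is some kind of fourth.
F## to Bb is 3 semitones. A perfect fourth is 5, so 3 makes it doubly diminished.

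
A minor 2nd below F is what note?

E

A second below F lands on the letter E.
A minor second spans 1 semitone, so F moves to pitch class 4. On the letter E that is E.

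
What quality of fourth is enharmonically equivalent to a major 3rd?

diminished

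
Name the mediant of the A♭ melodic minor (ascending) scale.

The Ab melodic minor (ascending) scale runs Ab Bb Cb Db Eb F G.
Degree 3 is Cb.

Cb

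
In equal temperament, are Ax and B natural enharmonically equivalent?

Yes

A## is pitch class 11; B is pitch class 11.
All spellings map to pitch class 11, so they are enharmonically equivalent.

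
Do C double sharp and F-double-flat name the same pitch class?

C## is pitch class 2; Fbb is pitch class 3.
The pitch classes differ (2 vs. 3), so they are not enharmonic equivalents.

No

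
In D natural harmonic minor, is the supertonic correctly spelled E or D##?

Each scale degree takes a distinct letter name. Degree 2 of a scale on D must use the letter E.
E and D## are enharmonically the same pitch, but only E uses the letter E, so it is the correct spelling here.

E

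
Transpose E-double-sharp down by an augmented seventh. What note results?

F#

E down a major seventh is F, so the target letter is F.
From E##, an augmented seventh is 12 semitones down: F#.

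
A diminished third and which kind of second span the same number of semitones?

major

A diminished third spans 2 semitones.
A second spanning 2 semitones is major (the major second is 2).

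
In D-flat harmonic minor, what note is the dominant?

Ab

The Db harmonic minor scale runs Db Eb Fb Gb Ab Bbb C.
Degree 5 is Ab.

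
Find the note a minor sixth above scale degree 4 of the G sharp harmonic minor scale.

A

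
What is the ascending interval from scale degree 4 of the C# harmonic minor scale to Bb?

Scale degree 4 of C# harmonic minor is F#.
F# up to Bb: letters F→B make it a fourth; 4 semitones makes it diminished.

diminished fourth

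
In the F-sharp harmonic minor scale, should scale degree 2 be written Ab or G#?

Each scale degree takes a distinct letter name. Degree 2 of a scale on F must use the letter G.
G# and Ab are enharmonically the same pitch, but only G# uses the letter G, so it is the correct spelling here.

G#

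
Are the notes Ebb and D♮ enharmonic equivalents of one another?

Yes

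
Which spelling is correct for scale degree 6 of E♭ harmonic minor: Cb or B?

Cb

Each scale degree takes a distinct letter name. Degree 6 of a scale on E must use the letter C.
Cb and B are enharmonically the same pitch, but only Cb uses the letter C, so it is the correct spelling here.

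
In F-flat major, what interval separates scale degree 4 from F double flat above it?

diminished fifth

Scale degree 4 of Fb major is Bbb.
Bbb up to Fbb: letters B→F make it a fifth; 6 semitones makes it diminished.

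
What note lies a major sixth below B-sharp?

A sixth below B lands on the letter D.
A major sixth spans 9 semitones, so B# moves to pitch class 3. On the letter D that is D#.

D#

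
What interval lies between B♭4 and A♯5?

Counting letters B–C–D–E–F–G–A gives a seventh.
Bb→A# = 12 semitones, 1 wider than the major seventh (11), so augmented.

augmented seventh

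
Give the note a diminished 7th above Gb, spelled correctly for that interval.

A seventh above G lands on the letter F.
A diminished seventh spans 9 semitones, so Gb moves to pitch class 3. On the letter F that is Fbb.

Fbb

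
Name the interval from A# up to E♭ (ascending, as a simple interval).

The letter names run A→E, a span of 4 letter steps, so the interval is some kind of fifth.
A# to Eb is 5 semitones. A perfect fifth is 7, so 5 makes it doubly diminished.

doubly diminished fifth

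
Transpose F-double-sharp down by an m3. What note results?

D##

A third below F lands on the letter D.
A minor third spans 3 semitones, so F## moves to pitch class 4. On the letter D that is D##.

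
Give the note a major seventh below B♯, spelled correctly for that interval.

C#

A seventh below B lands on the letter C.
A major seventh spans 11 semitones, so B# moves to pitch class 1. On the letter C that is C#.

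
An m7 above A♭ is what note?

A up a major seventh is G#, so the target letter is G.
From Ab, a minor seventh is 10 semitones up: Gb.

Gb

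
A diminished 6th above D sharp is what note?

Bb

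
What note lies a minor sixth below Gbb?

Bbb

G down a major sixth is Bb, so the target letter is B.
From Gbb, a minor sixth is 8 semitones down: Bbb.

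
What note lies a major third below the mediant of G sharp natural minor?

The mediant of G# natural minor is B.
A major third (4 semitones) below B lands on the letter G, giving G.

G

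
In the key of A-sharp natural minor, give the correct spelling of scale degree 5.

E#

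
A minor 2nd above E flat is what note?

Fb

A second above E lands on the letter F.
A minor second spans 1 semitone, so Eb moves to pitch class 4. On the letter F that is Fb.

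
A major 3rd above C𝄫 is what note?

C up a major third is E, so the target letter is E.
From Cbb, a major third is 4 semitones up: Ebb.

Ebb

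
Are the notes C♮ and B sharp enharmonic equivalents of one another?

C is pitch class 0; B# is pitch class 0.
All spellings map to pitch class 0, so they are enharmonically equivalent.

Yes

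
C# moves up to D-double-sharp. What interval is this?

augmented second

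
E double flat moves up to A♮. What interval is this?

Counting letters E–F–G–A gives a fourth.
Ebb→A = 7 semitones, 2 wider than the perfect fourth (5), so doubly augmented.

doubly augmented fourth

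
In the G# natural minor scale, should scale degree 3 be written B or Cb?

B

Each scale degree takes a distinct letter name. Degree 3 of a scale on G must use the letter B.
B and Cb are enharmonically the same pitch, but only B uses the letter B, so it is the correct spelling here.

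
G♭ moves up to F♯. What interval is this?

The letter names run G→F, a span of 6 letter steps, so the interval is some kind of seventh.
Gb to F# is 12 semitones. A major seventh is 11, so 12 makes it augmented.

augmented seventh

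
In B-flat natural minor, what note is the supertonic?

Degree 2 takes the letter 1 step above B, which is C.
In natural minor, degree 2 sits 2 semitones above the tonic. Bb + 2 semitones is pitch class 0, spelled on C as C.

C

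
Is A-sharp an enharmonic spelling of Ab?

A# is pitch class 10; Ab is pitch class 8.
The pitch classes differ (10 vs. 8), so they are not enharmonic equivalents.

No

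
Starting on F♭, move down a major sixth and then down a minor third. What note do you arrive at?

A major sixth down from Fb is Abb (letter A, 9 semitones down).
A minor third down from Abb is Fb (letter F, 3 semitones down).

Fb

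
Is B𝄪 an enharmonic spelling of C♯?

Yes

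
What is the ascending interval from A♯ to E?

diminished fifth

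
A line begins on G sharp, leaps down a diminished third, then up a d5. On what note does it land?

A diminished third down from G# is E## (letter E, 2 semitones down).
A diminished fifth up from E## is B# (letter B, 6 semitones up).

B#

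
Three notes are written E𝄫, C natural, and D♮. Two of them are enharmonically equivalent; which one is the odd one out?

C

In 12-tone equal temperament, enharmonic equivalents share a pitch class. Ebb is pitch class 2; C is pitch class 0; D is pitch class 2.
Ebb and D share pitch class 2, while C is pitch class 0.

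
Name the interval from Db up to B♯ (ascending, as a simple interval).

doubly augmented sixth

The letter names run D→B, a span of 5 letter steps, so the interval is some kind of sixth.
Db to B# is 11 semitones. A major sixth is 9, so 11 makes it doubly augmented.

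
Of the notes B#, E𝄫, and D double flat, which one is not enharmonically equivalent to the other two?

Ebb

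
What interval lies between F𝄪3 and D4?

diminished sixth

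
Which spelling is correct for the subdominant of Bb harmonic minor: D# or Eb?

Eb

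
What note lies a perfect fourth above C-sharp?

A fourth above C lands on the letter F.
A perfect fourth spans 5 semitones, so C# moves to pitch class 6. On the letter F that is F#.

F#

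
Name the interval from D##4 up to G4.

doubly diminished fourth

Counting letters D–E–F–G gives a fourth.
D##→G = 3 semitones, 2 narrower than the perfect fourth (5), so doubly diminished.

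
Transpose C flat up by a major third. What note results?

Eb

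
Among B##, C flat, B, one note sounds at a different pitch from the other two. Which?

In 12-tone equal temperament, enharmonic equivalents share a pitch class. B## is pitch class 1; Cb is pitch class 11; B is pitch class 11.
Cb and B share pitch class 11, while B## is pitch class 1.

B##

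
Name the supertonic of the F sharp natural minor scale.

Degree 2 takes the letter 1 step above F, which is G.
In natural minor, degree 2 sits 2 semitones above the tonic. F# + 2 semitones is pitch class 8, spelled on G as G#.

G#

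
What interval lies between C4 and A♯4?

Counting letters C–D–E–F–G–A gives a sixth.
C→A# = 10 semitones, 1 wider than the major sixth (9), so augmented.

augmented sixth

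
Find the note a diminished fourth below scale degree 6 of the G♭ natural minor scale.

Scale degree 6 of Gb natural minor is Ebb.
A diminished fourth (4 semitones) below Ebb lands on the letter B, giving Bb.

Bb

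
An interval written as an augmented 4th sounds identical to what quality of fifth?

An augmented fourth spans 6 semitones.
A fifth spanning 6 semitones is diminished (the perfect fifth is 7).

diminished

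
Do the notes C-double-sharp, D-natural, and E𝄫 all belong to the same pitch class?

C## is pitch class 2; D is pitch class 2; Ebb is pitch class 2.
All spellings map to pitch class 2, so they are enharmonically equivalent.

Yes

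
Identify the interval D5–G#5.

augmented fourth

Counting letters D–E–F–G gives a fourth.
D→G# = 6 semitones, 1 wider than the perfect fourth (5), so augmented.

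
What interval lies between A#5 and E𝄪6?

augmented fifth

Counting letters A–B–C–D–E gives a fifth.
A#→E## = 8 semitones, 1 wider than the perfect fifth (7), so augmented.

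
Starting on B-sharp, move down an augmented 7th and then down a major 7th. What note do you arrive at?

An augmented seventh down from B# is C (letter C, 12 semitones down).
A major seventh down from C is Db (letter D, 11 semitones down).

Db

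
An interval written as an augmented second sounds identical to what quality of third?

An augmented second spans 3 semitones.
A third spanning 3 semitones is minor (the major third is 4).

minor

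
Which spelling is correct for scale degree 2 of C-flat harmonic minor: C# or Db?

Each scale degree takes a distinct letter name. Degree 2 of a scale on C must use the letter D.
Db and C# are enharmonically the same pitch, but only Db uses the letter D, so it is the correct spelling here.

Db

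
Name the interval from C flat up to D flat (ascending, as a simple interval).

The letter names run C→D, a span of 1 letter step, so the interval is some kind of second.
Cb to Db is 2 semitones. A major second is 2, so 2 makes it major.

major second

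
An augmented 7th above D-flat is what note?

D up a major seventh is C#, so the target letter is C.
From Db, an augmented seventh is 12 semitones up: C#.

C#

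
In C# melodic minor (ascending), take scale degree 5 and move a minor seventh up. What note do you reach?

F#

Scale degree 5 of C# melodic minor (ascending) is G#.
A minor seventh (10 semitones) above G# lands on the letter F, giving F#.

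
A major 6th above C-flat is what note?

Ab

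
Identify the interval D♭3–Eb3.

major second

The letter names run D→E, a span of 1 letter step, so the interval is some kind of second.
Db to Eb is 2 semitones. A major second is 2, so 2 makes it major.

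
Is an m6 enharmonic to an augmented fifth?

Yes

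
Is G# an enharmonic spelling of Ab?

Yes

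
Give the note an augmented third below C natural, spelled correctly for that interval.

Abb

A third below C lands on the letter A.
An augmented third spans 5 semitones, so C moves to pitch class 7. On the letter A that is Abb.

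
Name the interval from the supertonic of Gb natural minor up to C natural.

major third

The supertonic of Gb natural minor is Ab.
Ab up to C: letters A→C make it a third; 4 semitones makes it major.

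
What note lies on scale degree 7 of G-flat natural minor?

Degree 7 takes the letter 6 steps above G, which is F.
In natural minor, degree 7 sits 10 semitones above the tonic. Gb + 10 semitones is pitch class 4, spelled on F as Fb.

Fb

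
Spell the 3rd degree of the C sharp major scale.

E#

Degree 3 takes the letter 2 steps above C, which is E.
In major, degree 3 sits 4 semitones above the tonic. C# + 4 semitones is pitch class 5, spelled on E as E#.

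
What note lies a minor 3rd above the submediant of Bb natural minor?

Bbb

The submediant of Bb natural minor is Gb.
A minor third (3 semitones) above Gb lands on the letter B, giving Bbb.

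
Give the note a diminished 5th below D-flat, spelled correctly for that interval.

A fifth below D lands on the letter G.
A diminished fifth spans 6 semitones, so Db moves to pitch class 7. On the letter G that is G.

G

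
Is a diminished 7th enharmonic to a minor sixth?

A diminished seventh spans 9 semitones; a minor sixth spans 8.
The spans differ, so they are not enharmonic equivalents.

No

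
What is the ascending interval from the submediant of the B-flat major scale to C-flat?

The submediant of Bb major is G.
G up to Cb: letters G→C make it a fourth; 4 semitones makes it diminished.

diminished fourth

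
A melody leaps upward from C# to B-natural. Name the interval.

Counting letters C–D–E–F–G–A–B gives a seventh.
C#→B = 10 semitones, 1 narrower than the major seventh (11), so minor.

minor seventh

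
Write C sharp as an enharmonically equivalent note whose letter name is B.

B##

Plain B sits 2 semitones below C#, so on the letter B the same pitch needs a double sharp: B##.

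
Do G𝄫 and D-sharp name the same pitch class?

Gbb is pitch class 5; D# is pitch class 3.
The pitch classes differ (5 vs. 3), so they are not enharmonic equivalents.

No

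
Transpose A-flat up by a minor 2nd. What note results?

Bbb

A second above A lands on the letter B.
A minor second spans 1 semitone, so Ab moves to pitch class 9. On the letter B that is Bbb.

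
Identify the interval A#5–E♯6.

perfect fifth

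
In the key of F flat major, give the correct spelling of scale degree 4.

Bbb

Degree 4 takes the letter 3 steps above F, which is B.
In major, degree 4 sits 5 semitones above the tonic. Fb + 5 semitones is pitch class 9, spelled on B as Bbb.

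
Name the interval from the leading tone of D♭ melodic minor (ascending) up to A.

The leading tone of Db melodic minor (ascending) is C.
C up to A: letters C→A make it a sixth; 9 semitones makes it major.

major sixth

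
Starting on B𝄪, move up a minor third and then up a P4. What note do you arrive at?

A minor third up from B## is D## (letter D, 3 semitones up).
A perfect fourth up from D## is G## (letter G, 5 semitones up).

G##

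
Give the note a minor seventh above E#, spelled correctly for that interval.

E up a major seventh is D#, so the target letter is D.
From E#, a minor seventh is 10 semitones up: D#.

D#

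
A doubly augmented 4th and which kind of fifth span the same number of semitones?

perfect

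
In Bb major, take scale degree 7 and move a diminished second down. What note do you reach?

Scale degree 7 of Bb major is A.
A diminished second (0 semitones) below A lands on the letter G, giving G##.

G##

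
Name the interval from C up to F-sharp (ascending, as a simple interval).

Counting letters C–D–E–F gives a fourth.
C→F# = 6 semitones, 1 wider than the perfect fourth (5), so augmented.

augmented fourth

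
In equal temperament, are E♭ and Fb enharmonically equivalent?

No

Eb is pitch class 3; Fb is pitch class 4.
The pitch classes differ (3 vs. 4), so they are not enharmonic equivalents.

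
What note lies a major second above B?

B up a major second is C#, so the target letter is C.
From B, a major second is 2 semitones up: C#.

C#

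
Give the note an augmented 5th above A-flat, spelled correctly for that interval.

E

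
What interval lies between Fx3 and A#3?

minor third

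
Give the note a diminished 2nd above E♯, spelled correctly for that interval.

E up a major second is F#, so the target letter is F.
From E#, a diminished second is 0 semitones up: F.

F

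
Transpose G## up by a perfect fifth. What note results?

D##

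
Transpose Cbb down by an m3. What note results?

Abb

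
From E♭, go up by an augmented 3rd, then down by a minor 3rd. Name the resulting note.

An augmented third up from Eb is G# (letter G, 5 semitones up).
A minor third down from G# is E# (letter E, 3 semitones down).

E#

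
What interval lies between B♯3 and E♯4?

Counting letters B–C–D–E gives a fourth.
B#→E# = 5 semitones, exactly the perfect fourth.

perfect fourth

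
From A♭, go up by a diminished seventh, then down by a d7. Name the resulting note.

A diminished seventh up from Ab is Gbb (letter G, 9 semitones up).
A diminished seventh down from Gbb is Ab (letter A, 9 semitones down).

Ab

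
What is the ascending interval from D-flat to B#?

Counting letters D–E–F–G–A–B gives a sixth.
Db→B# = 11 semitones, 2 wider than the major sixth (9), so doubly augmented.

doubly augmented sixth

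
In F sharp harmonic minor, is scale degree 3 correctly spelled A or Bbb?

Each scale degree takes a distinct letter name. Degree 3 of a scale on F must use the letter A.
A and Bbb are enharmonically the same pitch, but only A uses the letter A, so it is the correct spelling here.

A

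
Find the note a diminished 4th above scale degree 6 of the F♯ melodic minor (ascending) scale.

Scale degree 6 of F# melodic minor (ascending) is D#.
A diminished fourth (4 semitones) above D# lands on the letter G, giving G.

G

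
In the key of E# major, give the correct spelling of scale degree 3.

G##

Degree 3 takes the letter 2 steps above E, which is G.
In major, degree 3 sits 4 semitones above the tonic. E# + 4 semitones is pitch class 9, spelled on G as G##.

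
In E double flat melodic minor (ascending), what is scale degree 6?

Cb

Degree 6 takes the letter 5 steps above E, which is C.
In melodic minor (ascending), degree 6 sits 9 semitones above the tonic. Ebb + 9 semitones is pitch class 11, spelled on C as Cb.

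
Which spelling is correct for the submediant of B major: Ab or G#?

G#

Each scale degree takes a distinct letter name. Degree 6 of a scale on B must use the letter G.
G# and Ab are enharmonically the same pitch, but only G# uses the letter G, so it is the correct spelling here.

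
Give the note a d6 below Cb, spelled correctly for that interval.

C down a major sixth is Eb, so the target letter is E.
From Cb, a diminished sixth is 7 semitones down: E.

E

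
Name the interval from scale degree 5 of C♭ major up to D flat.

Scale degree 5 of Cb major is Gb.
Gb up to Db: letters G→D make it a fifth; 7 semitones makes it perfect.

perfect fifth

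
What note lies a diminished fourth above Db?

D up a perfect fourth is G, so the target letter is G.
From Db, a diminished fourth is 4 semitones up: Gbb.

Gbb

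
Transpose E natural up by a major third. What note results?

G#

E up a major third is G#, so the target letter is G.
From E, a major third is 4 semitones up: G#.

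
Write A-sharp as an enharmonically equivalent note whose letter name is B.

Bb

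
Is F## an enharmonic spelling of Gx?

F## is pitch class 7; G## is pitch class 9.
The pitch classes differ (7 vs. 9), so they are not enharmonic equivalents.

No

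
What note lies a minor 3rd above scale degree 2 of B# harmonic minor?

E#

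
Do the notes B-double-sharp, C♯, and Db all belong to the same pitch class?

Yes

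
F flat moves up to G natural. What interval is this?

augmented second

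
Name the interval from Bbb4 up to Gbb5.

minor sixth

The letter names run B→G, a span of 5 letter steps, so the interval is some kind of sixth.
Bbb to Gbb is 8 semitones. A major sixth is 9, so 8 makes it minor.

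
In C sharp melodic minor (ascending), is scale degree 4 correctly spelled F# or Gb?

F#

Each scale degree takes a distinct letter name. Degree 4 of a scale on C must use the letter F.
F# and Gb are enharmonically the same pitch, but only F# uses the letter F, so it is the correct spelling here.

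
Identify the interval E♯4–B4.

Counting letters E–F–G–A–B gives a fifth.
E#→B = 6 semitones, 1 narrower than the perfect fifth (7), so diminished.

diminished fifth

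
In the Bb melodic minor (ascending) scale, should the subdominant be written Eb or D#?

Each scale degree takes a distinct letter name. Degree 4 of a scale on B must use the letter E.
Eb and D# are enharmonically the same pitch, but only Eb uses the letter E, so it is the correct spelling here.

Eb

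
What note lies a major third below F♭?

F down a major third is Db, so the target letter is D.
From Fb, a major third is 4 semitones down: Dbb.

Dbb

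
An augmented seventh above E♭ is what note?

D#

A seventh above E lands on the letter D.
An augmented seventh spans 12 semitones, so Eb moves to pitch class 3. On the letter D that is D#.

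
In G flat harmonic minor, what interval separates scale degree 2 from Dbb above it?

Scale degree 2 of Gb harmonic minor is Ab.
Ab up to Dbb: letters A→D make it a fourth; 4 semitones makes it diminished.

diminished fourth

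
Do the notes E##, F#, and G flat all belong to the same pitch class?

Yes

E## is pitch class 6; F# is pitch class 6; Gb is pitch class 6.
All spellings map to pitch class 6, so they are enharmonically equivalent.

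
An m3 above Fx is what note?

A third above F lands on the letter A.
A minor third spans 3 semitones, so F## moves to pitch class 10. On the letter A that is A#.

A#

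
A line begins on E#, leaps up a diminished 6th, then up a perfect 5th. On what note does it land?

G

A diminished sixth up from E# is C (letter C, 7 semitones up).
A perfect fifth up from C is G (letter G, 7 semitones up).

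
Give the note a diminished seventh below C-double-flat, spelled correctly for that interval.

Db

C down a major seventh is Db, so the target letter is D.
From Cbb, a diminished seventh is 9 semitones down: Db.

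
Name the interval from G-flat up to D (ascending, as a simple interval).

The letter names run G→D, a span of 4 letter steps, so the interval is some kind of fifth.
Gb to D is 8 semitones. A perfect fifth is 7, so 8 makes it augmented.

augmented fifth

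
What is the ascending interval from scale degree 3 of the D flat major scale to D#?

Scale degree 3 of Db major is F.
F up to D#: letters F→D make it a sixth; 10 semitones makes it augmented.

augmented sixth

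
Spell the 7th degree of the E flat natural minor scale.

Db

Degree 7 takes the letter 6 steps above E, which is D.
In natural minor, degree 7 sits 10 semitones above the tonic. Eb + 10 semitones is pitch class 1, spelled on D as Db.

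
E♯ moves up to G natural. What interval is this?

diminished third

The letter names run E→G, a span of 2 letter steps, so the interval is some kind of third.
E# to G is 2 semitones. A major third is 4, so 2 makes it diminished.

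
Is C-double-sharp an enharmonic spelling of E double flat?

C## = pitch class 2 and Ebb = pitch class 2 — the same pitch class, so they are enharmonic equivalents.

Yes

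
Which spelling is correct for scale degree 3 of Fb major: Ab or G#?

Ab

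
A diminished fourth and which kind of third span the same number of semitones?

A diminished fourth spans 4 semitones.
A third spanning 4 semitones is major (the major third is 4).

major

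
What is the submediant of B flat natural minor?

Gb

Degree 6 takes the letter 5 steps above B, which is G.
In natural minor, degree 6 sits 8 semitones above the tonic. Bb + 8 semitones is pitch class 6, spelled on G as Gb.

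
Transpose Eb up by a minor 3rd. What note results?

E up a major third is G#, so the target letter is G.
From Eb, a minor third is 3 semitones up: Gb.

Gb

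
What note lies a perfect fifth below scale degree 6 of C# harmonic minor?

D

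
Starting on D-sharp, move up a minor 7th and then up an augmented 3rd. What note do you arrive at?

A minor seventh up from D# is C# (letter C, 10 semitones up).
An augmented third up from C# is E## (letter E, 5 semitones up).

E##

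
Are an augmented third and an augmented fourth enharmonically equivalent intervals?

No

An augmented third spans 5 semitones; an augmented fourth spans 6.
The spans differ, so they are not enharmonic equivalents.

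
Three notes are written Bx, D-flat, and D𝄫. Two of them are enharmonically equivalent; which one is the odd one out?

In 12-tone equal temperament, enharmonic equivalents share a pitch class. B## is pitch class 1; Db is pitch class 1; Dbb is pitch class 0.
B## and Db share pitch class 1, while Dbb is pitch class 0.

Dbb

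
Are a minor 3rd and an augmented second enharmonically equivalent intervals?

A minor third spans 3 semitones; an augmented second spans 3.
They are enharmonically equivalent.

Yes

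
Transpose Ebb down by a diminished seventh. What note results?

F

E down a major seventh is F, so the target letter is F.
From Ebb, a diminished seventh is 9 semitones down: F.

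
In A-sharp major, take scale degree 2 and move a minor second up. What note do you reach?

C#

Scale degree 2 of A# major is B#.
A minor second (1 semitone) above B# lands on the letter C, giving C#.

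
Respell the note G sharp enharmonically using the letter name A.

Ab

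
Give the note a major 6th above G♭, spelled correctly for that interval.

G up a major sixth is E, so the target letter is E.
From Gb, a major sixth is 9 semitones up: Eb.

Eb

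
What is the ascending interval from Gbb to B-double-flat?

Counting letters G–A–B gives a third.
Gbb→Bbb = 4 semitones, exactly the major third.

major third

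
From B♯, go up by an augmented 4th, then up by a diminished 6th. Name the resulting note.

C#

An augmented fourth up from B# is E## (letter E, 6 semitones up).
A diminished sixth up from E## is C# (letter C, 7 semitones up).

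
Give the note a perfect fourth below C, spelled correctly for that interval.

G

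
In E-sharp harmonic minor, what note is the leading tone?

Degree 7 takes the letter 6 steps above E, which is D.
In harmonic minor, degree 7 sits 11 semitones above the tonic. E# + 11 semitones is pitch class 4, spelled on D as D##.

D##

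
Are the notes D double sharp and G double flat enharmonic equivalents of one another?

D## is pitch class 4; Gbb is pitch class 5.
The pitch classes differ (4 vs. 5), so they are not enharmonic equivalents.

No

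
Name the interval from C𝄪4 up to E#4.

minor third

The letter names run C→E, a span of 2 letter steps, so the interval is some kind of third.
C## to E# is 3 semitones. A major third is 4, so 3 makes it minor.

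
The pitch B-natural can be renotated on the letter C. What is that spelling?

Cb

B is pitch class 11. The letter C alone is pitch class 0.
To reach pitch class 11 from C requires an offset of -1 semitone, i.e. flat: Cb.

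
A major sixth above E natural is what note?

E up a major sixth is C#, so the target letter is C.
From E, a major sixth is 9 semitones up: C#.

C#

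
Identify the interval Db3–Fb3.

The letter names run D→F, a span of 2 letter steps, so the interval is some kind of third.
Db to Fb is 3 semitones. A major third is 4, so 3 makes it minor.

minor third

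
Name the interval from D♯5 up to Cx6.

major seventh

The letter names run D→C, a span of 6 letter steps, so the interval is some kind of seventh.
D# to C## is 11 semitones. A major seventh is 11, so 11 makes it major.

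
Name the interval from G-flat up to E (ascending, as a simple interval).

augmented sixth

Counting letters G–A–B–C–D–E gives a sixth.
Gb→E = 10 semitones, 1 wider than the major sixth (9), so augmented.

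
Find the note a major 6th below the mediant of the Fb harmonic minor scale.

Cbb

The mediant of Fb harmonic minor is Abb.
A major sixth (9 semitones) below Abb lands on the letter C, giving Cbb.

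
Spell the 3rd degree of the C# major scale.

Degree 3 takes the letter 2 steps above C, which is E.
In major, degree 3 sits 4 semitones above the tonic. C# + 4 semitones is pitch class 5, spelled on E as E#.

E#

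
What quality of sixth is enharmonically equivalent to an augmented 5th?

minor

An augmented fifth spans 8 semitones.
A sixth spanning 8 semitones is minor (the major sixth is 9).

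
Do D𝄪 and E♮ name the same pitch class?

Yes

D## = pitch class 4 and E = pitch class 4 — the same pitch class, so they are enharmonic equivalents.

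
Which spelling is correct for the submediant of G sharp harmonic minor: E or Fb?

Each scale degree takes a distinct letter name. Degree 6 of a scale on G must use the letter E.
E and Fb are enharmonically the same pitch, but only E uses the letter E, so it is the correct spelling here.

E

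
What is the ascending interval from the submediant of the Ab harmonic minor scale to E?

The submediant of Ab harmonic minor is Fb.
Fb up to E: letters F→E make it a seventh; 12 semitones makes it augmented.

augmented seventh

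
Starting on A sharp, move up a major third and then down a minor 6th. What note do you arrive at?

E##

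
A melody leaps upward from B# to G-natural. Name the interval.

diminished sixth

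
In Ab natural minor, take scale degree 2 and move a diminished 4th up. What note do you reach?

Scale degree 2 of Ab natural minor is Bb.
A diminished fourth (4 semitones) above Bb lands on the letter E, giving Ebb.

Ebb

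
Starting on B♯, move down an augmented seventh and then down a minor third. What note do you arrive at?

An augmented seventh down from B# is C (letter C, 12 semitones down).
A minor third down from C is A (letter A, 3 semitones down).

A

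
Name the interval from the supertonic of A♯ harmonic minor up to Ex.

The supertonic of A# harmonic minor is B#.
B# up to E##: letters B→E make it a fourth; 6 semitones makes it augmented.

augmented fourth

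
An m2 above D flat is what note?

Ebb

A second above D lands on the letter E.
A minor second spans 1 semitone, so Db moves to pitch class 2. On the letter E that is Ebb.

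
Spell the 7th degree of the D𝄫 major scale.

Cb

Degree 7 takes the letter 6 steps above D, which is C.
In major, degree 7 sits 11 semitones above the tonic. Dbb + 11 semitones is pitch class 11, spelled on C as Cb.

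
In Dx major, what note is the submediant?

B##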